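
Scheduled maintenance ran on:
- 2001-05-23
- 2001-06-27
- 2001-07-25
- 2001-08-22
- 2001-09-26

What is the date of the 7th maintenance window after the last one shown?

2002-04-24

These are Wednesdays at 28- or 35-day spacing (35, 28, 28, 35).
The pattern: 4th Wednesday of the month.
4th Wednesday of October 2001: 2001-10-24.
4th Wednesday of November 2001: 2001-11-28.
4th Wednesday of December 2001: 2001-12-26.
4th Wednesday of January 2002: 2002-01-23.
February 2002 — 4th Wednesday is 2002-02-27.
4th Wednesday of March 2002: 2002-03-27.
4th Wednesday of April 2002: 2002-04-24.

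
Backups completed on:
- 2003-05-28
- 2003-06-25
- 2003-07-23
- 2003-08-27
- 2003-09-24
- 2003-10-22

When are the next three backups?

All dates are Wednesdays, 28, 28, 35, 28, 28 days apart.
Specifically, the 4th Wednesday of each month.
November 2003 — 4th Wednesday is 2003-11-26.
4th Wednesday of December 2003: 2003-12-24.
4th Wednesday of January 2004: 2004-01-28.

2003-11-26, 2003-12-24, 2004-01-28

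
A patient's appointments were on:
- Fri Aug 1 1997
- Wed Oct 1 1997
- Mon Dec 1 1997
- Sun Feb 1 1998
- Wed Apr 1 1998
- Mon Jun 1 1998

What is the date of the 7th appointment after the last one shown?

Sun Aug 1 1999

Each date is the 1st; the gaps (61, 61, 62, 59, 61) track the month lengths.
The rule is the 1st of every 2 months.
August 1998: Sat Aug 1 1998.
Next: October 1998 → Thu Oct 1 1998.
Next: December 1998 → Tue Dec 1 1998.
Next: February 1999 → Mon Feb 1 1999.
April 1999: Thu Apr 1 1999.
June 1999: Tue Jun 1 1999.
Next: August 1999 → Sun Aug 1 1999.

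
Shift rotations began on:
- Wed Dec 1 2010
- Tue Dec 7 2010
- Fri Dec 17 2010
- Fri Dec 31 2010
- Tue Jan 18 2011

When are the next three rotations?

Wed Feb 9 2011, Mon Mar 7 2011, Wed Apr 6 2011

The spacing grows by 4 each time: 6, 10, 14, 18 days.
Next gap: 22 days. Tue Jan 18 2011 + 22 days = Wed Feb 9 2011.
Next gap: 26 days. Wed Feb 9 2011 + 26 days = Mon Mar 7 2011.
Next gap: 30 days. Mon Mar 7 2011 + 30 days = Wed Apr 6 2011.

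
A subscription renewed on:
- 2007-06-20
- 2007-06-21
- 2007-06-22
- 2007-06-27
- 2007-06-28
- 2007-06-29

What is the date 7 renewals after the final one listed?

Every event lands on a Wednesday or Thursday or Friday (gaps cycle 1, 1, 5, 1, 1).
So the schedule is: every Wednesday, Thursday and Friday.
Next Wednesday: 2007-07-04.
Next Thursday: 2007-07-05.
Next Friday: 2007-07-06.
Next Wednesday: 2007-07-11.
The following Thursday is 2007-07-12.
Next Friday: 2007-07-13.
Next Wednesday: 2007-07-18.

2007-07-18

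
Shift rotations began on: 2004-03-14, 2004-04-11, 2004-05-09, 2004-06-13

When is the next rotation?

2004-07-11

These are Sundays at 28- or 35-day spacing (28, 28, 35).
The pattern: 2nd Sunday of the month.
2nd Sunday of July 2004: 2004-07-11.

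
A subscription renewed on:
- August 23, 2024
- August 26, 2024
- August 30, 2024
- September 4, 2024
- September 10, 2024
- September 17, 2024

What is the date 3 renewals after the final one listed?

The spacing grows by 1 each time: 3, 4, 5, 6, 7 days.
Next gap: 8 days. September 17, 2024 + 8 days = September 25, 2024.
Next gap: 9 days. September 25, 2024 + 9 days = October 4, 2024.
Next gap: 10 days. October 4, 2024 + 10 days = October 14, 2024.

October 14, 2024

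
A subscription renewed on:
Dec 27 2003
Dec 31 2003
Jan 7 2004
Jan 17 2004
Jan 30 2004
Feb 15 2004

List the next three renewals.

The spacing grows by 3 each time: 4, 7, 10, 13, 16 days.
Next gap: 19 days. Feb 15 2004 + 19 days = Mar 5 2004.
Next gap: 22 days. Mar 5 2004 + 22 days = Mar 27 2004.
Next gap: 25 days. Mar 27 2004 + 25 days = Apr 21 2004.

Mar 5 2004, Mar 27 2004, Apr 21 2004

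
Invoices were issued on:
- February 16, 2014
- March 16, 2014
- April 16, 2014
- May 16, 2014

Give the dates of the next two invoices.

Gaps: 28, 31, 30 days — not constant. Every event is on the 16th of the month.
Pattern: the 16th of each month.
Next: June 2014 → June 16, 2014.
July 2014: July 16, 2014.

June 16, 2014; July 16, 2014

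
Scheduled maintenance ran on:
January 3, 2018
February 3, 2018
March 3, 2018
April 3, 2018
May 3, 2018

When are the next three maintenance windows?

Each date is the 3rd; the gaps (31, 28, 31, 30) track the month lengths.
The rule is the 3rd of each month.
Next: June 2018 → June 3, 2018.
July 2018: July 3, 2018.
Next: August 2018 → August 3, 2018.

June 3, 2018; July 3, 2018; August 3, 2018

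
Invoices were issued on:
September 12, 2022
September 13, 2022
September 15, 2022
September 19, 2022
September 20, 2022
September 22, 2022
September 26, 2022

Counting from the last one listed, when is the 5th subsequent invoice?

October 6, 2022

Every event lands on a Monday or Tuesday or Thursday (gaps cycle 1, 2, 4, 1, 2, 4).
So the schedule is: every Monday, Tuesday and Thursday.
Next Tuesday: September 27, 2022.
Next Thursday: September 29, 2022.
Next Monday: October 3, 2022.
The following Tuesday is October 4, 2022.
The following Thursday is October 6, 2022.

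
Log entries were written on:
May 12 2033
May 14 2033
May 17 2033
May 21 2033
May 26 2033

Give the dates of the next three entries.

Jun 1 2033, Jun 8 2033, Jun 16 2033

Intervals are 2, 3, 4, 5 days — an arithmetic progression with common difference 1.
Next gap: 6 days. May 26 2033 + 6 days = Jun 1 2033.
Next gap: 7 days. Jun 1 2033 + 7 days = Jun 8 2033.
Next gap: 8 days. Jun 8 2033 + 8 days = Jun 16 2033.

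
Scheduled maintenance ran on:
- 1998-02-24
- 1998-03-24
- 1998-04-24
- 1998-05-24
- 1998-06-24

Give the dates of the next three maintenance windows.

The day-of-month is always 24 (28, 31, 30, 31 days between events).
So this recurs on the 24th of each month.
July 1998: 1998-07-24.
Next: August 1998 → 1998-08-24.
Next: September 1998 → 1998-09-24.

1998-07-24, 1998-08-24, 1998-09-24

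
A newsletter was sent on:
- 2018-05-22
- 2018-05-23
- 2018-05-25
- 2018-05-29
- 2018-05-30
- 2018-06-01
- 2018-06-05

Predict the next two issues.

2018-06-06, 2018-06-08

Gaps: 1, 2, 4, 1, 2, 4 days — not constant, but cyclic with period 3.
The events fall on every Tuesday, Wednesday and Friday.
Next Wednesday: 2018-06-06.
The following Friday is 2018-06-08.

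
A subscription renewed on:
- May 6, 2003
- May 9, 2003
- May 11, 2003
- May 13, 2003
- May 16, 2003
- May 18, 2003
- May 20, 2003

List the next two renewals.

May 23, 2003; May 25, 2003

Gaps: 3, 2, 2, 3, 2, 2 days — not constant, but cyclic with period 3.
The events fall on every Tuesday, Friday and Sunday.
Next Friday: May 23, 2003.
The following Sunday is May 25, 2003.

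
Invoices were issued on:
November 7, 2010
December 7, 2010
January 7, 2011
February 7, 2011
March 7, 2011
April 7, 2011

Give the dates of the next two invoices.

The day-of-month is always 7 (30, 31, 31, 28, 31 days between events).
So this recurs on the 7th of each month.
May 2011: May 7, 2011.
June 2011: June 7, 2011.

May 7, 2011; June 7, 2011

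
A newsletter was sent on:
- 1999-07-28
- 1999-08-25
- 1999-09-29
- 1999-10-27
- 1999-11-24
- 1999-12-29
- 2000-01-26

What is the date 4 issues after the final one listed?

2000-05-31

Every date is a Wednesday; gaps 28, 35, 28, 28, 35, 28 days.
Each is the last Wednesday of its month (at least one falls on the 29th or later, ruling out '4th Wednesday').
February 2000 ends with Wednesday 2000-02-23.
March 2000 ends with Wednesday 2000-03-29.
Last Wednesday of April 2000: 2000-04-26.
May 2000 ends with Wednesday 2000-05-31.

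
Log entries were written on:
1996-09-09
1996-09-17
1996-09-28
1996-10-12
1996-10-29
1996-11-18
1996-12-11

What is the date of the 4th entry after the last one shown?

Intervals are 8, 11, 14, 17, 20, 23 days — an arithmetic progression with common difference 3.
Next gap: 26 days. 1996-12-11 + 26 days = 1997-01-06.
Next gap: 29 days. 1997-01-06 + 29 days = 1997-02-04.
Next gap: 32 days. 1997-02-04 + 32 days = 1997-03-08.
Next gap: 35 days. 1997-03-08 + 35 days = 1997-04-12.

1997-04-12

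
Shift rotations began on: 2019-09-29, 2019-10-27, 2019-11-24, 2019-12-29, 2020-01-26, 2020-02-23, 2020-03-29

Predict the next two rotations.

Every date is a Sunday; gaps 28, 28, 35, 28, 28, 35 days.
Each is the last Sunday of its month (at least one falls on the 29th or later, ruling out '4th Sunday').
Last Sunday of April 2020: 2020-04-26.
May 2020 ends with Sunday 2020-05-31.

2020-04-26, 2020-05-31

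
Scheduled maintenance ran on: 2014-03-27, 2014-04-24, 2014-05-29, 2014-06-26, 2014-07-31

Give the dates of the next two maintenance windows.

All Thursdays; the gaps (28, 35, 28, 35) vary with month length.
This is the last Thursday of each month.
August 2014 ends with Thursday 2014-08-28.
September 2014 ends with Thursday 2014-09-25.

2014-08-28, 2014-09-25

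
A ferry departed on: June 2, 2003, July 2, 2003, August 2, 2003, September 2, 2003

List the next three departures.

Each date is the 2nd; the gaps (30, 31, 31) track the month lengths.
The rule is the 2nd of each month.
Next: October 2003 → October 2, 2003.
November 2003: November 2, 2003.
Next: December 2003 → December 2, 2003.

October 2, 2003; November 2, 2003; December 2, 2003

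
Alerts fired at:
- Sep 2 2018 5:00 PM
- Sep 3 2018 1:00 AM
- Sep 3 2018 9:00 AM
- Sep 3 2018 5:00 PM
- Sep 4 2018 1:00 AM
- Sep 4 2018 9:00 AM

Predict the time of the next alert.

Gaps: 8, 8, 8, 8, 8 hours — each event is 8 hours after the previous one.
Sep 4 2018 9:00 AM + 8 h = Sep 4 2018 5:00 PM.

Sep 4 2018 5:00 PM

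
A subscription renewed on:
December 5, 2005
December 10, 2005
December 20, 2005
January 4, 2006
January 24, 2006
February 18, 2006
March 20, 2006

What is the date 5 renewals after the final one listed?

October 31, 2006

Gaps: 5, 10, 15, 20, 25, 30 days — each gap is 5 larger than the previous one.
Next gap: 35 days. March 20, 2006 + 35 days = April 24, 2006.
Next gap: 40 days. April 24, 2006 + 40 days = June 3, 2006.
Next gap: 45 days. June 3, 2006 + 45 days = July 18, 2006.
Next gap: 50 days. July 18, 2006 + 50 days = September 6, 2006.
Next gap: 55 days. September 6, 2006 + 55 days = October 31, 2006.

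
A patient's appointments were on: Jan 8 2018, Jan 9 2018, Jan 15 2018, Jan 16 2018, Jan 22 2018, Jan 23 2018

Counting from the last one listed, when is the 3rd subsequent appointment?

Feb 5 2018

Every event lands on a Monday or Tuesday (gaps cycle 1, 6, 1, 6, 1).
So the schedule is: every Monday and Tuesday.
Next Monday: Jan 29 2018.
Next Tuesday: Jan 30 2018.
Next Monday: Feb 5 2018.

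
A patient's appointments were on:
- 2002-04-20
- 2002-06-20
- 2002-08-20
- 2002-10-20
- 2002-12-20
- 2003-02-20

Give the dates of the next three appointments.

2003-04-20, 2003-06-20, 2003-08-20

The day-of-month is always 20 (61, 61, 61, 61, 62 days between events).
So this recurs on the 20th of every 2 months.
April 2003: 2003-04-20.
Next: June 2003 → 2003-06-20.
Next: August 2003 → 2003-08-20.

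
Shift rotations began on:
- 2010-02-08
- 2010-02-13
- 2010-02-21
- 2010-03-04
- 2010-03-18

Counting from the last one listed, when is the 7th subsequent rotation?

The spacing grows by 3 each time: 5, 8, 11, 14 days.
Next gap: 17 days. 2010-03-18 + 17 days = 2010-04-04.
Next gap: 20 days. 2010-04-04 + 20 days = 2010-04-24.
Next gap: 23 days. 2010-04-24 + 23 days = 2010-05-17.
Next gap: 26 days. 2010-05-17 + 26 days = 2010-06-12.
Next gap: 29 days. 2010-06-12 + 29 days = 2010-07-11.
Next gap: 32 days. 2010-07-11 + 32 days = 2010-08-12.
Next gap: 35 days. 2010-08-12 + 35 days = 2010-09-16.

2010-09-16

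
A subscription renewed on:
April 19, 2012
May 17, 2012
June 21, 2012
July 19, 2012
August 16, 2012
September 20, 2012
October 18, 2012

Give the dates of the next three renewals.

Gaps: 28, 35, 28, 28, 35, 28 days — a mix of 28 and 35. Every date is a Thursday.
Each is the 3rd Thursday of its month.
November 2012 — 3rd Thursday is November 15, 2012.
3rd Thursday of December 2012: December 20, 2012.
January 2013 — 3rd Thursday is January 17, 2013.

November 15, 2012; December 20, 2012; January 17, 2013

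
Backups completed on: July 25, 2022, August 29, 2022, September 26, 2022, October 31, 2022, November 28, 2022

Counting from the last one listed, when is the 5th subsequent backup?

These are Mondays with 35, 28, 35, 28-day gaps.
Each is the final Monday of its month — August 29, 2022 is past the 28th, so '4th Monday' doesn't fit.
Last Monday of December 2022: December 26, 2022.
Last Monday of January 2023: January 30, 2023.
February 2023 ends with Monday February 27, 2023.
Last Monday of March 2023: March 27, 2023.
Last Monday of April 2023: April 24, 2023.

April 24, 2023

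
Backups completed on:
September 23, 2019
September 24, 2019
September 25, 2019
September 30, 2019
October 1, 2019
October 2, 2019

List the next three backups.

Every event lands on a Monday or Tuesday or Wednesday (gaps cycle 1, 1, 5, 1, 1).
So the schedule is: every Monday, Tuesday and Wednesday.
Next Monday: October 7, 2019.
Next Tuesday: October 8, 2019.
Next Wednesday: October 9, 2019.

October 7, 2019; October 8, 2019; October 9, 2019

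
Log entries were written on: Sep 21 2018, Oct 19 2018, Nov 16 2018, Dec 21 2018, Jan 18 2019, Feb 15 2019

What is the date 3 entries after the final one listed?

May 17 2019

Gaps: 28, 28, 35, 28, 28 days — a mix of 28 and 35. Every date is a Friday.
Each is the 3rd Friday of its month.
3rd Friday of March 2019: Mar 15 2019.
April 2019 — 3rd Friday is Apr 19 2019.
May 2019 — 3rd Friday is May 17 2019.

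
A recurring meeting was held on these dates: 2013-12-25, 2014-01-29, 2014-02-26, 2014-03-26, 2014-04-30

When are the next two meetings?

All Wednesdays; the gaps (35, 28, 28, 35) vary with month length.
This is the last Wednesday of each month.
Last Wednesday of May 2014: 2014-05-28.
June 2014 ends with Wednesday 2014-06-25.

2014-05-28, 2014-06-25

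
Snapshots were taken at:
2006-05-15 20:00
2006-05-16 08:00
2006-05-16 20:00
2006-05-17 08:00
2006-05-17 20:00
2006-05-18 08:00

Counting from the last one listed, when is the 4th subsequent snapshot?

Gaps: 12, 12, 12, 12, 12 hours — each event is 12 hours after the previous one.
2006-05-18 08:00 + 12 h = 2006-05-18 20:00.
2006-05-18 20:00 + 12 h = 2006-05-19 08:00.
2006-05-19 08:00 + 12 h = 2006-05-19 20:00.
2006-05-19 20:00 + 12 h = 2006-05-20 08:00.

2006-05-20 08:00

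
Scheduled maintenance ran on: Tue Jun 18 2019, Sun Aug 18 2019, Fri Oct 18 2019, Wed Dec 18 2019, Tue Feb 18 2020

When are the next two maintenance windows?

Gaps: 61, 61, 61, 62 days — not constant. Every event is on the 18th of the month.
Pattern: the 18th of every 2 months.
April 2020: Sat Apr 18 2020.
June 2020: Thu Jun 18 2020.

Sat Apr 18 2020, Thu Jun 18 2020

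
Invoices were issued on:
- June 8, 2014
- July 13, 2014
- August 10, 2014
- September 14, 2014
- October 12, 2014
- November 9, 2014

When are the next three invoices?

December 14, 2014; January 11, 2015; February 8, 2015

All dates are Sundays, 35, 28, 35, 28, 28 days apart.
Specifically, the 2nd Sunday of each month.
2nd Sunday of December 2014: December 14, 2014.
January 2015 — 2nd Sunday is January 11, 2015.
2nd Sunday of February 2015: February 8, 2015.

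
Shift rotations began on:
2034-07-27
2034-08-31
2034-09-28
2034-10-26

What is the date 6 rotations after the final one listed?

2035-04-26

Every date is a Thursday; gaps 35, 28, 28 days.
Each is the last Thursday of its month (at least one falls on the 29th or later, ruling out '4th Thursday').
Last Thursday of November 2034: 2034-11-30.
Last Thursday of December 2034: 2034-12-28.
Last Thursday of January 2035: 2035-01-25.
February 2035 ends with Thursday 2035-02-22.
Last Thursday of March 2035: 2035-03-29.
April 2035 ends with Thursday 2035-04-26.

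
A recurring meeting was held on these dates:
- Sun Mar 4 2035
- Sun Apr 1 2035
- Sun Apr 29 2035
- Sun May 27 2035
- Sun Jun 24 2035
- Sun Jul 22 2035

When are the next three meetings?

Every event comes 28 days after the last (28, 28, 28, 28, 28).
Sun Jul 22 2035 + 28 days = Sun Aug 19 2035.
Sun Aug 19 2035 + 28 days = Sun Sep 16 2035.
Sun Sep 16 2035 + 28 days = Sun Oct 14 2035.

Sun Aug 19 2035, Sun Sep 16 2035, Sun Oct 14 2035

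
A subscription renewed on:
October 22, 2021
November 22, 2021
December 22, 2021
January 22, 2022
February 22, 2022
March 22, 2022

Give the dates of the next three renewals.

April 22, 2022; May 22, 2022; June 22, 2022

The day-of-month is always 22 (31, 30, 31, 31, 28 days between events).
So this recurs on the 22nd of each month.
Next: April 2022 → April 22, 2022.
May 2022: May 22, 2022.
Next: June 2022 → June 22, 2022.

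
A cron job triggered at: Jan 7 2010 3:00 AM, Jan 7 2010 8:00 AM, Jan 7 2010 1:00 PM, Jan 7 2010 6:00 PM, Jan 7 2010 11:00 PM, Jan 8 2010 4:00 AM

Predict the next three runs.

The interval is a steady 5 hours (5, 5, 5, 5, 5).
Jan 8 2010 4:00 AM + 5 h = Jan 8 2010 9:00 AM.
Jan 8 2010 9:00 AM + 5 h = Jan 8 2010 2:00 PM.
Jan 8 2010 2:00 PM + 5 h = Jan 8 2010 7:00 PM.

Jan 8 2010 9:00 AM, Jan 8 2010 2:00 PM, Jan 8 2010 7:00 PM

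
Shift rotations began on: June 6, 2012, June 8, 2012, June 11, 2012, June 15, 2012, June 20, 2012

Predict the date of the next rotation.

June 26, 2012

The spacing grows by 1 each time: 2, 3, 4, 5 days.
Next gap: 6 days. June 20, 2012 + 6 days = June 26, 2012.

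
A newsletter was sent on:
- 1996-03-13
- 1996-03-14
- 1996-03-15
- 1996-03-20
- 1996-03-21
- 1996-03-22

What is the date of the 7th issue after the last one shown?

Every event lands on a Wednesday or Thursday or Friday (gaps cycle 1, 1, 5, 1, 1).
So the schedule is: every Wednesday, Thursday and Friday.
The following Wednesday is 1996-03-27.
The following Thursday is 1996-03-28.
Next Friday: 1996-03-29.
Next Wednesday: 1996-04-03.
The following Thursday is 1996-04-04.
The following Friday is 1996-04-05.
Next Wednesday: 1996-04-10.

1996-04-10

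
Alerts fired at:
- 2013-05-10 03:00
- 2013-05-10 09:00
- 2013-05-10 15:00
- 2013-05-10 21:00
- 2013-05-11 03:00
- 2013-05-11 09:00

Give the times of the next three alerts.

Spacing: 6, 6, 6, 6, 6 h — constant 6 h.
2013-05-11 09:00 + 6 h = 2013-05-11 15:00.
2013-05-11 15:00 + 6 h = 2013-05-11 21:00.
2013-05-11 21:00 + 6 h = 2013-05-12 03:00.

2013-05-11 15:00, 2013-05-11 21:00, 2013-05-12 03:00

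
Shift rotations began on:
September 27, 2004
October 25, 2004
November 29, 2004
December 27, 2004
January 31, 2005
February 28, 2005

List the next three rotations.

March 28, 2005; April 25, 2005; May 30, 2005

These are Mondays with 28, 35, 28, 35, 28-day gaps.
Each is the final Monday of its month — November 29, 2004 is past the 28th, so '4th Monday' doesn't fit.
March 2005 ends with Monday March 28, 2005.
Last Monday of April 2005: April 25, 2005.
May 2005 ends with Monday May 30, 2005.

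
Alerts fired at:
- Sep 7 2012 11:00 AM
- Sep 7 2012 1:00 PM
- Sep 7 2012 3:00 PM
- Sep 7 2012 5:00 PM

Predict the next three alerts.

Sep 7 2012 7:00 PM, Sep 7 2012 9:00 PM, Sep 7 2012 11:00 PM

Spacing: 2, 2, 2 h — constant 2 h.
Sep 7 2012 5:00 PM + 2 h = Sep 7 2012 7:00 PM.
Sep 7 2012 7:00 PM + 2 h = Sep 7 2012 9:00 PM.
Sep 7 2012 9:00 PM + 2 h = Sep 7 2012 11:00 PM.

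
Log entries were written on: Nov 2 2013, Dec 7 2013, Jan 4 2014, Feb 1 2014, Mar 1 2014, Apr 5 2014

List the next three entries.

May 3 2014, Jun 7 2014, Jul 5 2014

All dates are Saturdays, 35, 28, 28, 28, 35 days apart.
Specifically, the 1st Saturday of each month.
1st Saturday of May 2014: May 3 2014.
1st Saturday of June 2014: Jun 7 2014.
1st Saturday of July 2014: Jul 5 2014.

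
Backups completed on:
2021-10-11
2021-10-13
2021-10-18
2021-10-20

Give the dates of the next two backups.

2021-10-25, 2021-10-27

Every event lands on a Monday or Wednesday (gaps cycle 2, 5, 2).
So the schedule is: every Monday and Wednesday.
Next Monday: 2021-10-25.
Next Wednesday: 2021-10-27.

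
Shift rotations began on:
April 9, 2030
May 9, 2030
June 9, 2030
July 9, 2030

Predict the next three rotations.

August 9, 2030; September 9, 2030; October 9, 2030

The day-of-month is always 9 (30, 31, 30 days between events).
So this recurs on the 9th of each month.
Next: August 2030 → August 9, 2030.
Next: September 2030 → September 9, 2030.
October 2030: October 9, 2030.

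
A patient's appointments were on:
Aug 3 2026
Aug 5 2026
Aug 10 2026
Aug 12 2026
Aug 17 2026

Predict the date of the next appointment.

Every event lands on a Monday or Wednesday (gaps cycle 2, 5, 2, 5).
So the schedule is: every Monday and Wednesday.
Next Wednesday: Aug 19 2026.

Aug 19 2026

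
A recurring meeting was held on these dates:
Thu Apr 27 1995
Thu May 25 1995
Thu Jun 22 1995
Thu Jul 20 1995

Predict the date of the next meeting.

Thu Aug 17 1995

Every event comes 28 days after the last (28, 28, 28).
Thu Jul 20 1995 + 28 days = Thu Aug 17 1995.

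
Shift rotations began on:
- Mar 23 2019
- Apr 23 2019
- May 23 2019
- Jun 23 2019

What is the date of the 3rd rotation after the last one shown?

Sep 23 2019

Gaps: 31, 30, 31 days — not constant. Every event is on the 23rd of the month.
Pattern: the 23rd of each month.
Next: July 2019 → Jul 23 2019.
August 2019: Aug 23 2019.
September 2019: Sep 23 2019.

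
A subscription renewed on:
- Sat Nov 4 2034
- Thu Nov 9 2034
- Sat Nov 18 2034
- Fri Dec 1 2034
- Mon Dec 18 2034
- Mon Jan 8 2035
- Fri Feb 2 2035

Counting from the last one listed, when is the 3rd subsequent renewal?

Sat May 12 2035

Gaps: 5, 9, 13, 17, 21, 25 days — each gap is 4 larger than the previous one.
Next gap: 29 days. Fri Feb 2 2035 + 29 days = Sat Mar 3 2035.
Next gap: 33 days. Sat Mar 3 2035 + 33 days = Thu Apr 5 2035.
Next gap: 37 days. Thu Apr 5 2035 + 37 days = Sat May 12 2035.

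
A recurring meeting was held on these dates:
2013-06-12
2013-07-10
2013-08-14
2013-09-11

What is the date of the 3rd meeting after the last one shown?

Gaps: 28, 35, 28 days — a mix of 28 and 35. Every date is a Wednesday.
Each is the 2nd Wednesday of its month.
October 2013 — 2nd Wednesday is 2013-10-09.
November 2013 — 2nd Wednesday is 2013-11-13.
December 2013 — 2nd Wednesday is 2013-12-11.

2013-12-11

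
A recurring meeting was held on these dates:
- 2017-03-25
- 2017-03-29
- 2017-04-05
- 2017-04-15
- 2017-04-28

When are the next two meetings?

2017-05-14, 2017-06-02

Gaps: 4, 7, 10, 13 days — each gap is 3 larger than the previous one.
Next gap: 16 days. 2017-04-28 + 16 days = 2017-05-14.
Next gap: 19 days. 2017-05-14 + 19 days = 2017-06-02.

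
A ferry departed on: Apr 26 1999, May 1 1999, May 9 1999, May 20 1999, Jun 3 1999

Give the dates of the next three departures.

Jun 20 1999, Jul 10 1999, Aug 2 1999

Gaps: 5, 8, 11, 14 days — each gap is 3 larger than the previous one.
Next gap: 17 days. Jun 3 1999 + 17 days = Jun 20 1999.
Next gap: 20 days. Jun 20 1999 + 20 days = Jul 10 1999.
Next gap: 23 days. Jul 10 1999 + 23 days = Aug 2 1999.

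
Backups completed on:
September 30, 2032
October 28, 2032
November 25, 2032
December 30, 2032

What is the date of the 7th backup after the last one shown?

These are Thursdays with 28, 28, 35-day gaps.
Each is the final Thursday of its month — September 30, 2032 is past the 28th, so '4th Thursday' doesn't fit.
Last Thursday of January 2033: January 27, 2033.
Last Thursday of February 2033: February 24, 2033.
March 2033 ends with Thursday March 31, 2033.
April 2033 ends with Thursday April 28, 2033.
Last Thursday of May 2033: May 26, 2033.
Last Thursday of June 2033: June 30, 2033.
Last Thursday of July 2033: July 28, 2033.

July 28, 2033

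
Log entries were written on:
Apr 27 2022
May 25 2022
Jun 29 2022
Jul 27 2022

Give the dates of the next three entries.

All Wednesdays; the gaps (28, 35, 28) vary with month length.
This is the last Wednesday of each month.
Last Wednesday of August 2022: Aug 31 2022.
September 2022 ends with Wednesday Sep 28 2022.
October 2022 ends with Wednesday Oct 26 2022.

Aug 31 2022, Sep 28 2022, Oct 26 2022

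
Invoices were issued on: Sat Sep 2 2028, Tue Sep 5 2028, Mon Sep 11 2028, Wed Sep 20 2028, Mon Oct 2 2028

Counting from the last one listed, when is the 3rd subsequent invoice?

Sat Nov 25 2028

Intervals are 3, 6, 9, 12 days — an arithmetic progression with common difference 3.
Next gap: 15 days. Mon Oct 2 2028 + 15 days = Tue Oct 17 2028.
Next gap: 18 days. Tue Oct 17 2028 + 18 days = Sat Nov 4 2028.
Next gap: 21 days. Sat Nov 4 2028 + 21 days = Sat Nov 25 2028.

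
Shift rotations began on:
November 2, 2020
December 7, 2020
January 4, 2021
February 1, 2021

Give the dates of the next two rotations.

March 1, 2021; April 5, 2021

Gaps: 35, 28, 28 days — a mix of 28 and 35. Every date is a Monday.
Each is the 1st Monday of its month.
1st Monday of March 2021: March 1, 2021.
1st Monday of April 2021: April 5, 2021.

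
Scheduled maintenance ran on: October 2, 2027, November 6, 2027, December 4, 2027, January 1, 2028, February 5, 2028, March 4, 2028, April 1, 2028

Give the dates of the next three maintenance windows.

All dates are Saturdays, 35, 28, 28, 35, 28, 28 days apart.
Specifically, the 1st Saturday of each month.
1st Saturday of May 2028: May 6, 2028.
1st Saturday of June 2028: June 3, 2028.
July 2028 — 1st Saturday is July 1, 2028.

May 6, 2028; June 3, 2028; July 1, 2028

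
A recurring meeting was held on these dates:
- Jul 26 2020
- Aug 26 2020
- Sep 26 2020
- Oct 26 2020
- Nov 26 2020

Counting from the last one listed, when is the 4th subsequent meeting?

Gaps: 31, 31, 30, 31 days — not constant. Every event is on the 26th of the month.
Pattern: the 26th of each month.
December 2020: Dec 26 2020.
Next: January 2021 → Jan 26 2021.
February 2021: Feb 26 2021.
Next: March 2021 → Mar 26 2021.

Mar 26 2021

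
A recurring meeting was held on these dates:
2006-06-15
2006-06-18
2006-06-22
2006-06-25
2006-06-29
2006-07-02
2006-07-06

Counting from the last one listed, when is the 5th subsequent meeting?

Gaps: 3, 4, 3, 4, 3, 4 days — not constant, but cyclic with period 2.
The events fall on every Thursday and Sunday.
The following Sunday is 2006-07-09.
Next Thursday: 2006-07-13.
The following Sunday is 2006-07-16.
The following Thursday is 2006-07-20.
Next Sunday: 2006-07-23.

2006-07-23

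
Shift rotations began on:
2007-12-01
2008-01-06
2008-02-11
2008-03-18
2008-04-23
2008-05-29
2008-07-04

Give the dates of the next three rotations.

The spacing is 36, 36, 36, 36, 36, 36 days — always 36 days.
2008-07-04 + 36 days = 2008-08-09.
2008-08-09 + 36 days = 2008-09-14.
2008-09-14 + 36 days = 2008-10-20.

2008-08-09, 2008-09-14, 2008-10-20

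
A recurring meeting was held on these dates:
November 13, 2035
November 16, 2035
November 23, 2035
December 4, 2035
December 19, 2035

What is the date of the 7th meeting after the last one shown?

July 23, 2036

Intervals are 3, 7, 11, 15 days — an arithmetic progression with common difference 4.
Next gap: 19 days. December 19, 2035 + 19 days = January 7, 2036.
Next gap: 23 days. January 7, 2036 + 23 days = January 30, 2036.
Next gap: 27 days. January 30, 2036 + 27 days = February 26, 2036.
Next gap: 31 days. February 26, 2036 + 31 days = March 28, 2036.
Next gap: 35 days. March 28, 2036 + 35 days = May 2, 2036.
Next gap: 39 days. May 2, 2036 + 39 days = June 10, 2036.
Next gap: 43 days. June 10, 2036 + 43 days = July 23, 2036.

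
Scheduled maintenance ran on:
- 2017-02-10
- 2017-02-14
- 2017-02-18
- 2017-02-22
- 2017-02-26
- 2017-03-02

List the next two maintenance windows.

2017-03-06, 2017-03-10

Every event comes 4 days after the last (4, 4, 4, 4, 4).
2017-03-02 + 4 days = 2017-03-06.
2017-03-06 + 4 days = 2017-03-10.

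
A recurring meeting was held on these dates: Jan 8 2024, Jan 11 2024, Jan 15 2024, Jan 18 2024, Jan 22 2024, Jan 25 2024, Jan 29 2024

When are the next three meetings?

Feb 1 2024, Feb 5 2024, Feb 8 2024

Gaps: 3, 4, 3, 4, 3, 4 days — not constant, but cyclic with period 2.
The events fall on every Monday and Thursday.
The following Thursday is Feb 1 2024.
Next Monday: Feb 5 2024.
Next Thursday: Feb 8 2024.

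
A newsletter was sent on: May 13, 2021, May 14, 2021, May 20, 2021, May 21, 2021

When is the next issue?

May 27, 2021

Every event lands on a Thursday or Friday (gaps cycle 1, 6, 1).
So the schedule is: every Thursday and Friday.
The following Thursday is May 27, 2021.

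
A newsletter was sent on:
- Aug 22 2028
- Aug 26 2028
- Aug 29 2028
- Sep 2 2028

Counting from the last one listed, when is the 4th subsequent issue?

Sep 16 2028

The gap pattern 4, 3, 4 repeats every 2 events.
These are the Tuesdays and Saturdays of each week.
Next Tuesday: Sep 5 2028.
Next Saturday: Sep 9 2028.
Next Tuesday: Sep 12 2028.
Next Saturday: Sep 16 2028.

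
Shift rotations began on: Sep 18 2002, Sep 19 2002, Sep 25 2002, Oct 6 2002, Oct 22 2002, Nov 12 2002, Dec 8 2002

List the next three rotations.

Gaps: 1, 6, 11, 16, 21, 26 days — each gap is 5 larger than the previous one.
Next gap: 31 days. Dec 8 2002 + 31 days = Jan 8 2003.
Next gap: 36 days. Jan 8 2003 + 36 days = Feb 13 2003.
Next gap: 41 days. Feb 13 2003 + 41 days = Mar 26 2003.

Jan 8 2003, Feb 13 2003, Mar 26 2003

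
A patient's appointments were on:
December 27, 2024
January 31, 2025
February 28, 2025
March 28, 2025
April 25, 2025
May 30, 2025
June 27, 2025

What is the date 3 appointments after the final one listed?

September 26, 2025

These are Fridays with 35, 28, 28, 28, 35, 28-day gaps.
Each is the final Friday of its month — January 31, 2025 is past the 28th, so '4th Friday' doesn't fit.
July 2025 ends with Friday July 25, 2025.
August 2025 ends with Friday August 29, 2025.
September 2025 ends with Friday September 26, 2025.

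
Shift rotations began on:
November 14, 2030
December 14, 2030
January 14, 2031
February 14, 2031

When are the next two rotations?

Gaps: 30, 31, 31 days — not constant. Every event is on the 14th of the month.
Pattern: the 14th of each month.
Next: March 2031 → March 14, 2031.
April 2031: April 14, 2031.

March 14, 2031; April 14, 2031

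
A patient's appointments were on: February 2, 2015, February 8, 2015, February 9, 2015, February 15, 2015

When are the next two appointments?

Every event lands on a Monday or Sunday (gaps cycle 6, 1, 6).
So the schedule is: every Monday and Sunday.
The following Monday is February 16, 2015.
Next Sunday: February 22, 2015.

February 16, 2015; February 22, 2015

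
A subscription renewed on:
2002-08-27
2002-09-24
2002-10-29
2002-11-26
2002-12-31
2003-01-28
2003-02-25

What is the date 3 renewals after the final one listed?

All Tuesdays; the gaps (28, 35, 28, 35, 28, 28) vary with month length.
This is the last Tuesday of each month.
Last Tuesday of March 2003: 2003-03-25.
April 2003 ends with Tuesday 2003-04-29.
Last Tuesday of May 2003: 2003-05-27.

2003-05-27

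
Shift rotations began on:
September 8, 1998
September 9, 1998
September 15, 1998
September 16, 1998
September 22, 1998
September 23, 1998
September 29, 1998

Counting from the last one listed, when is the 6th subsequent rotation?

October 20, 1998

Gaps: 1, 6, 1, 6, 1, 6 days — not constant, but cyclic with period 2.
The events fall on every Tuesday and Wednesday.
The following Wednesday is September 30, 1998.
Next Tuesday: October 6, 1998.
The following Wednesday is October 7, 1998.
Next Tuesday: October 13, 1998.
Next Wednesday: October 14, 1998.
The following Tuesday is October 20, 1998.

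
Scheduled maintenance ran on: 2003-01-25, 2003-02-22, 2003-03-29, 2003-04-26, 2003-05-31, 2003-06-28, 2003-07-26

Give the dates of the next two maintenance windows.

These are Saturdays with 28, 35, 28, 35, 28, 28-day gaps.
Each is the final Saturday of its month — 2003-03-29 is past the 28th, so '4th Saturday' doesn't fit.
Last Saturday of August 2003: 2003-08-30.
Last Saturday of September 2003: 2003-09-27.

2003-08-30, 2003-09-27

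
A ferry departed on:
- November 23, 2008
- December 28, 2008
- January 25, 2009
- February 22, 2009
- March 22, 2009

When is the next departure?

Gaps: 35, 28, 28, 28 days — a mix of 28 and 35. Every date is a Sunday.
Each is the 4th Sunday of its month.
4th Sunday of April 2009: April 26, 2009.

April 26, 2009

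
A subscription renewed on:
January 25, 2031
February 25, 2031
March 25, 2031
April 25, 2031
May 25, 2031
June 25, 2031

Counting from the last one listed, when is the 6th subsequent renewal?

Each date is the 25th; the gaps (31, 28, 31, 30, 31) track the month lengths.
The rule is the 25th of each month.
July 2031: July 25, 2031.
Next: August 2031 → August 25, 2031.
Next: September 2031 → September 25, 2031.
Next: October 2031 → October 25, 2031.
Next: November 2031 → November 25, 2031.
Next: December 2031 → December 25, 2031.

December 25, 2031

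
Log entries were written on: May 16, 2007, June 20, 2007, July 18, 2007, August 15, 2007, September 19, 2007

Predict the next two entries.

Gaps: 35, 28, 28, 35 days — a mix of 28 and 35. Every date is a Wednesday.
Each is the 3rd Wednesday of its month.
3rd Wednesday of October 2007: October 17, 2007.
November 2007 — 3rd Wednesday is November 21, 2007.

October 17, 2007; November 21, 2007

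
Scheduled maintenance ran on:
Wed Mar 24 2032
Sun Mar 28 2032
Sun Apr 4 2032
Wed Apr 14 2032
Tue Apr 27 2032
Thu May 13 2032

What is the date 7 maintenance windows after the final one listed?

Gaps: 4, 7, 10, 13, 16 days — each gap is 3 larger than the previous one.
Next gap: 19 days. Thu May 13 2032 + 19 days = Tue Jun 1 2032.
Next gap: 22 days. Tue Jun 1 2032 + 22 days = Wed Jun 23 2032.
Next gap: 25 days. Wed Jun 23 2032 + 25 days = Sun Jul 18 2032.
Next gap: 28 days. Sun Jul 18 2032 + 28 days = Sun Aug 15 2032.
Next gap: 31 days. Sun Aug 15 2032 + 31 days = Wed Sep 15 2032.
Next gap: 34 days. Wed Sep 15 2032 + 34 days = Tue Oct 19 2032.
Next gap: 37 days. Tue Oct 19 2032 + 37 days = Thu Nov 25 2032.

Thu Nov 25 2032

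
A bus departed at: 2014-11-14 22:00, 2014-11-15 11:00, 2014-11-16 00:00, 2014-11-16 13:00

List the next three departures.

Spacing: 13, 13, 13 h — constant 13 h.
2014-11-16 13:00 + 13 h = 2014-11-17 02:00.
2014-11-17 02:00 + 13 h = 2014-11-17 15:00.
2014-11-17 15:00 + 13 h = 2014-11-18 04:00.

2014-11-17 02:00, 2014-11-17 15:00, 2014-11-18 04:00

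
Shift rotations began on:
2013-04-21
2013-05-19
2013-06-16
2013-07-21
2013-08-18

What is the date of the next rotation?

2013-09-15

Gaps: 28, 28, 35, 28 days — a mix of 28 and 35. Every date is a Sunday.
Each is the 3rd Sunday of its month.
September 2013 — 3rd Sunday is 2013-09-15.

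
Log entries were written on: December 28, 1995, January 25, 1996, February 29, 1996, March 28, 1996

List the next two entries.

These are Thursdays with 28, 35, 28-day gaps.
Each is the final Thursday of its month — February 29, 1996 is past the 28th, so '4th Thursday' doesn't fit.
April 1996 ends with Thursday April 25, 1996.
May 1996 ends with Thursday May 30, 1996.

April 25, 1996; May 30, 1996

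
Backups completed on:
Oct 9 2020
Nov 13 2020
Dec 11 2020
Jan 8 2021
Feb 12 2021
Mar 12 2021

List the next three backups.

Apr 9 2021, May 14 2021, Jun 11 2021

All dates are Fridays, 35, 28, 28, 35, 28 days apart.
Specifically, the 2nd Friday of each month.
2nd Friday of April 2021: Apr 9 2021.
May 2021 — 2nd Friday is May 14 2021.
2nd Friday of June 2021: Jun 11 2021.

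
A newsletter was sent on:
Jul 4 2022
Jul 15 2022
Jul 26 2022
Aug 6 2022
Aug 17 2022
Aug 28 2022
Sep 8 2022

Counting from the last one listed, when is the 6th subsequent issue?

Nov 13 2022

The spacing is 11, 11, 11, 11, 11, 11 days — always 11 days.
Sep 8 2022 + 11 days = Sep 19 2022.
Sep 19 2022 + 11 days = Sep 30 2022.
Sep 30 2022 + 11 days = Oct 11 2022.
Oct 11 2022 + 11 days = Oct 22 2022.
Oct 22 2022 + 11 days = Nov 2 2022.
Nov 2 2022 + 11 days = Nov 13 2022.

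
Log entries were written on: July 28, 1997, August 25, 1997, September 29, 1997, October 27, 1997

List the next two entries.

All Mondays; the gaps (28, 35, 28) vary with month length.
This is the last Monday of each month.
November 1997 ends with Monday November 24, 1997.
December 1997 ends with Monday December 29, 1997.

November 24, 1997; December 29, 1997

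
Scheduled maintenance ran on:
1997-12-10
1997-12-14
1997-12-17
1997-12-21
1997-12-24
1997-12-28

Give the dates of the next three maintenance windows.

Gaps: 4, 3, 4, 3, 4 days — not constant, but cyclic with period 2.
The events fall on every Wednesday and Sunday.
Next Wednesday: 1997-12-31.
Next Sunday: 1998-01-04.
Next Wednesday: 1998-01-07.

1997-12-31, 1998-01-04, 1998-01-07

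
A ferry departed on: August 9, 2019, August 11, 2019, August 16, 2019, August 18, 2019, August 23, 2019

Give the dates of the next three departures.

August 25, 2019; August 30, 2019; September 1, 2019

The gap pattern 2, 5, 2, 5 repeats every 2 events.
These are the Fridays and Sundays of each week.
Next Sunday: August 25, 2019.
Next Friday: August 30, 2019.
The following Sunday is September 1, 2019.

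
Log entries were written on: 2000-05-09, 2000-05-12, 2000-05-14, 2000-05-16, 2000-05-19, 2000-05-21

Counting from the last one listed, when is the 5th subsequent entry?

2000-06-02

Every event lands on a Tuesday or Friday or Sunday (gaps cycle 3, 2, 2, 3, 2).
So the schedule is: every Tuesday, Friday and Sunday.
Next Tuesday: 2000-05-23.
The following Friday is 2000-05-26.
Next Sunday: 2000-05-28.
Next Tuesday: 2000-05-30.
The following Friday is 2000-06-02.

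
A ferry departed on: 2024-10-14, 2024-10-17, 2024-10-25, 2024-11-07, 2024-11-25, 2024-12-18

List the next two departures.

The spacing grows by 5 each time: 3, 8, 13, 18, 23 days.
Next gap: 28 days. 2024-12-18 + 28 days = 2025-01-15.
Next gap: 33 days. 2025-01-15 + 33 days = 2025-02-17.

2025-01-15, 2025-02-17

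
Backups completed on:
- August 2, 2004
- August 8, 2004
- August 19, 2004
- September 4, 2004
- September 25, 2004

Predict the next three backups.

October 21, 2004; November 21, 2004; December 27, 2004

Intervals are 6, 11, 16, 21 days — an arithmetic progression with common difference 5.
Next gap: 26 days. September 25, 2004 + 26 days = October 21, 2004.
Next gap: 31 days. October 21, 2004 + 31 days = November 21, 2004.
Next gap: 36 days. November 21, 2004 + 36 days = December 27, 2004.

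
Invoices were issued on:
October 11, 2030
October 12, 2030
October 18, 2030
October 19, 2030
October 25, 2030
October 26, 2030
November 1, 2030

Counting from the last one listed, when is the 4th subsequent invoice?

Every event lands on a Friday or Saturday (gaps cycle 1, 6, 1, 6, 1, 6).
So the schedule is: every Friday and Saturday.
Next Saturday: November 2, 2030.
Next Friday: November 8, 2030.
The following Saturday is November 9, 2030.
Next Friday: November 15, 2030.

November 15, 2030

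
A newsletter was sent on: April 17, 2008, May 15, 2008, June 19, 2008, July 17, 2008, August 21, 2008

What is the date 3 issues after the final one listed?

All dates are Thursdays, 28, 35, 28, 35 days apart.
Specifically, the 3rd Thursday of each month.
September 2008 — 3rd Thursday is September 18, 2008.
3rd Thursday of October 2008: October 16, 2008.
3rd Thursday of November 2008: November 20, 2008.

November 20, 2008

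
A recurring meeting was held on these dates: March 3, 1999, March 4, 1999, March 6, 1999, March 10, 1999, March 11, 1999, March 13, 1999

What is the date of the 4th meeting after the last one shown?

March 24, 1999

The gap pattern 1, 2, 4, 1, 2 repeats every 3 events.
These are the Wednesdays, Thursdays and Saturdays of each week.
The following Wednesday is March 17, 1999.
The following Thursday is March 18, 1999.
Next Saturday: March 20, 1999.
The following Wednesday is March 24, 1999.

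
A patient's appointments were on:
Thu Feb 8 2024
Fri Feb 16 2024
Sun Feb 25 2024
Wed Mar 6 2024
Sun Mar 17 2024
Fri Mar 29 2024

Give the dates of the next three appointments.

Intervals are 8, 9, 10, 11, 12 days — an arithmetic progression with common difference 1.
Next gap: 13 days. Fri Mar 29 2024 + 13 days = Thu Apr 11 2024.
Next gap: 14 days. Thu Apr 11 2024 + 14 days = Thu Apr 25 2024.
Next gap: 15 days. Thu Apr 25 2024 + 15 days = Fri May 10 2024.

Thu Apr 11 2024, Thu Apr 25 2024, Fri May 10 2024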